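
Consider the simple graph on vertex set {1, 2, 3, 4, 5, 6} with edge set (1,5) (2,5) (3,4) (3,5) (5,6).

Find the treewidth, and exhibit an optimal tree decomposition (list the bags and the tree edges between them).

Treewidth 1.
Bags: B1 = {3, 5}  B2 = {2, 5}  B3 = {5, 6}  B4 = {3, 4}  B5 = {1, 5}
Tree: B1–B2, B2–B3, B1–B4, B3–B5

Every bag has size at most 2, so the width is 2 − 1 = 1 and tw(G) ≤ 1. Since G has at least one edge (e.g. 3–5), it is not an edgeless graph, so tw(G) ≥ 1. Hence tw(G) = 1 exactly.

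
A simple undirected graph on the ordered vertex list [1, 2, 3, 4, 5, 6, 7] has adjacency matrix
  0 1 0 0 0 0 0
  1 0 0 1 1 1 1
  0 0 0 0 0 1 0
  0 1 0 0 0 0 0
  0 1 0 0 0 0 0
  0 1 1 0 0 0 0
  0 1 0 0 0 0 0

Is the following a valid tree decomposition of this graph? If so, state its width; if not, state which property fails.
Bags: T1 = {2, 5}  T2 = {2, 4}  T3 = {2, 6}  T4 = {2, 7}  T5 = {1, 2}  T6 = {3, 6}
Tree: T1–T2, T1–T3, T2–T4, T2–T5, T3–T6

Yes; width 1.

Every vertex of G appears in some bag (union = {1, 2, 3, 4, 5, 6, 7}); every edge is covered by a bag; and for each vertex v the set of bags containing v is connected in the bag tree. The decomposition is therefore valid. The largest bag has 2 vertices, so the width is 1.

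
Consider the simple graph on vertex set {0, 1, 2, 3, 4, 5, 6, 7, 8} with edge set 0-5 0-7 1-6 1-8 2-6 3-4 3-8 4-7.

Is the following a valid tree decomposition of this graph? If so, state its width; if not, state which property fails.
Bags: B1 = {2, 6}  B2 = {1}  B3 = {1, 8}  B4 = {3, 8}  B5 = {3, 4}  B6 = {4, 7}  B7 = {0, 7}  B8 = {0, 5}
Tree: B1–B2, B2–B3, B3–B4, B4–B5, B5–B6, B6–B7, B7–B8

A tree decomposition must satisfy three properties: every vertex lies in some bag; for every edge, both endpoints lie together in some bag; and for every vertex, the bags containing it form a connected subtree. Here edge (6,1) lies in no bag, so the decomposition is invalid.

No — edge (6,1) lies in no bag.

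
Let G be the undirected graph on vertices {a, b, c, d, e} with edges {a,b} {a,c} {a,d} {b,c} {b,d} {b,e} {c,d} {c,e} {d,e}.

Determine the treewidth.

3

A width-3 tree decomposition is:
Bags: B1 = {a, b, c, d}  B2 = {b, c, d, e}
Tree: B1–B2
Each bag holds 4 vertices, so the decomposition has width 3, which upper-bounds the treewidth. Conversely, {b, c, d, e} is a clique of size 4, and the vertices of any clique must share a bag in every tree decomposition; so some bag has ≥ 4 vertices and tw(G) ≥ 3. The upper and lower bounds meet at 3, so that is the treewidth.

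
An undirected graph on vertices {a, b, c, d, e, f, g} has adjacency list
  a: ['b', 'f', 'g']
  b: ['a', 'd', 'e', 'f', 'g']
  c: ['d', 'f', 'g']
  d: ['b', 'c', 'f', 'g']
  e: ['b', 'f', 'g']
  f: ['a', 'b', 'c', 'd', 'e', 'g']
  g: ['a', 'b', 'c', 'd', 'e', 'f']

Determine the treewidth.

3

A width-3 tree decomposition is:
Bags: B1 = {c, d, f, g}  B2 = {b, d, f, g}  B3 = {a, b, f, g}  B4 = {b, e, f, g}
Tree: B1–B2, B2–B3, B3–B4
The largest bag has 4 vertices, giving width 3; this decomposition certifies tw(G) ≤ 3. Conversely, {c, d, f, g} is a clique of size 4, and the vertices of any clique must share a bag in every tree decomposition; so some bag has ≥ 4 vertices and tw(G) ≥ 3. Therefore the treewidth is 3.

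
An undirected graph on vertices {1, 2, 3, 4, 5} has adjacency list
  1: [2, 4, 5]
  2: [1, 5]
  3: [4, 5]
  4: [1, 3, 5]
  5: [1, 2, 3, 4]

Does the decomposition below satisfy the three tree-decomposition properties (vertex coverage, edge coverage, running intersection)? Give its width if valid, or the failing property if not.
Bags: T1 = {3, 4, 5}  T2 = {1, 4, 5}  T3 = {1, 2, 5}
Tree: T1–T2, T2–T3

Yes; width 2.

Every vertex of G appears in some bag (union = {1, 2, 3, 4, 5}); every edge is covered by a bag; and for each vertex v the set of bags containing v is connected in the bag tree. The decomposition is therefore valid. The largest bag has 3 vertices, so the width is 2.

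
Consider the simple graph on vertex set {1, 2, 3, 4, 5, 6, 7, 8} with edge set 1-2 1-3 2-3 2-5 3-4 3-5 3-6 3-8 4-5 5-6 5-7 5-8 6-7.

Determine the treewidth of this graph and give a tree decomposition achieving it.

Every bag has size at most 3, so the width is 3 − 1 = 2 and tw(G) ≤ 2. Conversely, {1, 2, 3} is a clique of size 3, and the vertices of any clique must share a bag in every tree decomposition; so some bag has ≥ 3 vertices and tw(G) ≥ 2. Therefore the treewidth is 2.

Treewidth 2.
One optimal decomposition is:
Bags: B1 = {3, 5, 6}  B2 = {2, 3, 5}  B3 = {3, 5, 8}  B4 = {5, 6, 7}  B5 = {1, 2, 3}  B6 = {3, 4, 5}
Tree: B1–B2, B1–B3, B1–B4, B2–B5, B3–B6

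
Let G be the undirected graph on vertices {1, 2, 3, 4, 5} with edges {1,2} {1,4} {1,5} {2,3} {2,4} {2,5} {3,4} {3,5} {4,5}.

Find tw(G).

3

A width-3 tree decomposition is:
Bags: B1 = {2, 3, 4, 5}  B2 = {1, 2, 4, 5}
Tree: B1–B2
Each bag holds 4 vertices, so the decomposition has width 3, which upper-bounds the treewidth. For the lower bound, the 4 vertices {1, 2, 4, 5} are pairwise adjacent, and any tree decomposition puts a clique entirely inside one bag — forcing width ≥ 3. The upper and lower bounds meet at 3, so that is the treewidth.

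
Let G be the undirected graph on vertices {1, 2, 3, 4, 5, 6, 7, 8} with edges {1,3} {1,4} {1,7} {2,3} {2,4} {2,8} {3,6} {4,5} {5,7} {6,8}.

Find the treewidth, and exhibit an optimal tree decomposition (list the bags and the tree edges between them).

Treewidth 2.
One optimal decomposition is:
Bags: B1 = {3, 6, 8}  B2 = {2, 3, 8}  B3 = {1, 2, 3}  B4 = {1, 2, 4}  B5 = {1, 4, 7}  B6 = {4, 5, 7}
Tree: B1–B2, B2–B3, B3–B4, B4–B5, B5–B6

Each bag holds 3 vertices, so the decomposition has width 2, which upper-bounds the treewidth. Since 6–8–2–3–6 is a cycle in G, G is not acyclic. Forests are exactly the graphs of treewidth ≤ 1, so tw(G) ≥ 2. Therefore the treewidth is 2.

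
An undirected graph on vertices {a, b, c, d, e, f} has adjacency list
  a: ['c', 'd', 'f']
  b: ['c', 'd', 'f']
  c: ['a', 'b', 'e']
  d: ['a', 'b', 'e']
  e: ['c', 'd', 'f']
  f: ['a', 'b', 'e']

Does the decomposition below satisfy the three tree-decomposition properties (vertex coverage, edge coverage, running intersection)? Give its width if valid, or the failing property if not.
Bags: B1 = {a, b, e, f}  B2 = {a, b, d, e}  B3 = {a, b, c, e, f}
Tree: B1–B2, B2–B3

No — bags containing vertex f are not connected in the tree.

A tree decomposition must satisfy three properties: every vertex lies in some bag; for every edge, both endpoints lie together in some bag; and for every vertex, the bags containing it form a connected subtree. Here bags containing vertex f are not connected in the tree, so the decomposition is invalid.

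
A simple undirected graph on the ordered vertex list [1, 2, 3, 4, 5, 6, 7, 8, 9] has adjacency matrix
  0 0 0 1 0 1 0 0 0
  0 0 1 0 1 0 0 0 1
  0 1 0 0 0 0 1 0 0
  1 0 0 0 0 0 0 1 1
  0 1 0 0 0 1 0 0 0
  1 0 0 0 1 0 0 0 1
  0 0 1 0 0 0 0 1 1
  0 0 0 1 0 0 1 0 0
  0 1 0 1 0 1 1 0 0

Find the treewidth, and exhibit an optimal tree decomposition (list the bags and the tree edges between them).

Treewidth 3.
Bags: B1 = {1, 2, 5, 6}  B2 = {1, 2, 6, 9}  B3 = {1, 2, 4, 9}  B4 = {2, 3, 4, 9}  B5 = {3, 4, 7, 9}  B6 = {3, 4, 7, 8}
Tree: B1–B2, B2–B3, B3–B4, B4–B5, B5–B6

The largest bag has 4 vertices, giving width 3; this decomposition certifies tw(G) ≤ 3. For the lower bound: the 4 vertex sets {1,5,6}, {2}, {9}, {3,4,7,8} are disjoint, each induces a connected subgraph, and every pair is joined by at least one edge of G. Contracting each set to a single vertex therefore yields K_{4} as a minor, and since treewidth is minor-monotone, tw(G) ≥ tw(K_{4}) = 3. Hence tw(G) = 3 exactly.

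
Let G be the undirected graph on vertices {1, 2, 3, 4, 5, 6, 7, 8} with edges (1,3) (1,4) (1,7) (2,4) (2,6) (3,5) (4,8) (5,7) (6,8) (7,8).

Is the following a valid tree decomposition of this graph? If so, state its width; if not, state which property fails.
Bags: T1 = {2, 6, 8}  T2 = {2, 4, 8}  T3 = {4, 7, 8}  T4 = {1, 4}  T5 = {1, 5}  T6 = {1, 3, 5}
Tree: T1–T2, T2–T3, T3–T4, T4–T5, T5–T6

A tree decomposition must satisfy three properties: every vertex lies in some bag; for every edge, both endpoints lie together in some bag; and for every vertex, the bags containing it form a connected subtree. Here edge (7,1) lies in no bag, so the decomposition is invalid.

No — edge (7,1) lies in no bag.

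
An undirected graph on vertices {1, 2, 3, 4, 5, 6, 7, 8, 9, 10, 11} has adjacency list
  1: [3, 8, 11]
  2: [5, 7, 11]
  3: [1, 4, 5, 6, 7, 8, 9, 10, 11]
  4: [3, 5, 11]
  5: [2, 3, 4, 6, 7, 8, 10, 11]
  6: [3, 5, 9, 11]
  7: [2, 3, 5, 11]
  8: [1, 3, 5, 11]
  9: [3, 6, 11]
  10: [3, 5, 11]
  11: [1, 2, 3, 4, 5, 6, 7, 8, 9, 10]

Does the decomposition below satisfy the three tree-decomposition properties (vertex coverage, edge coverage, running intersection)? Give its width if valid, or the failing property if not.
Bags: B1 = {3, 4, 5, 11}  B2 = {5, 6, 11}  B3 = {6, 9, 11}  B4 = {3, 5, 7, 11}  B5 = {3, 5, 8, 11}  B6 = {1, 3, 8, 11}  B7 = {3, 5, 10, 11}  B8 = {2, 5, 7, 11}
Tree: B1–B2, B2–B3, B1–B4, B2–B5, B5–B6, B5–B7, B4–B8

No — edge (3,6) lies in no bag.

A tree decomposition must satisfy three properties: every vertex lies in some bag; for every edge, both endpoints lie together in some bag; and for every vertex, the bags containing it form a connected subtree. Here edge (3,6) lies in no bag, so the decomposition is invalid.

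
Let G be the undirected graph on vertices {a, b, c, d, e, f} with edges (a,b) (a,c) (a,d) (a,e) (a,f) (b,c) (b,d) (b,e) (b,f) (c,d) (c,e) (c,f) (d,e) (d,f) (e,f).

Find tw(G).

5

A width-5 tree decomposition is:
Bags: B1 = {a, b, c, d, e, f}
Tree: (single bag)
With just one bag of size 6, the width is 6 − 1 = 5, so tw(G) ≤ 5. On the other hand G contains the 6-clique {a, b, c, d, e, f}. A clique must lie in a single bag of any decomposition, so no decomposition can have width below 5. Combining the bounds, tw(G) = 5.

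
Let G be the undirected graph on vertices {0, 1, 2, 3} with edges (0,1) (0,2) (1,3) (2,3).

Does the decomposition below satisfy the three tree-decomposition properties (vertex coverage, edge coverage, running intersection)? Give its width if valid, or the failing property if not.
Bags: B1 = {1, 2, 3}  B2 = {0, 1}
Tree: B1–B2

A tree decomposition must satisfy three properties: every vertex lies in some bag; for every edge, both endpoints lie together in some bag; and for every vertex, the bags containing it form a connected subtree. Here edge (2,0) lies in no bag, so the decomposition is invalid.

No — edge (2,0) lies in no bag.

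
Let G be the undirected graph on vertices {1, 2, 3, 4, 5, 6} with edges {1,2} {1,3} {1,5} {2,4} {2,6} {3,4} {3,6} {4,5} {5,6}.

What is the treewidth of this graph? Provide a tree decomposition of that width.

Treewidth 3.
One such decomposition:
Bags: B1 = {2, 3, 4, 5}  B2 = {1, 2, 3, 5}  B3 = {2, 3, 5, 6}
Tree: B1–B2, B2–B3

Every bag has size at most 4, so the width is 4 − 1 = 3 and tw(G) ≤ 3. For the lower bound: the 4 vertex sets {3,4}, {1,2}, {5}, {6} are disjoint, each induces a connected subgraph, and every pair is joined by at least one edge of G. Contracting each set to a single vertex therefore yields K_{4} as a minor, and since treewidth is minor-monotone, tw(G) ≥ tw(K_{4}) = 3. Therefore the treewidth is 3.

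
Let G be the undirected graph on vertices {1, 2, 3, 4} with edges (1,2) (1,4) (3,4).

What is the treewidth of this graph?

1

A width-1 tree decomposition is:
Bags: B1 = {3, 4}  B2 = {1, 4}  B3 = {1, 2}
Tree: B1–B2, B2–B3
The largest bag has 2 vertices, giving width 1; this decomposition certifies tw(G) ≤ 1. Any graph with an edge has treewidth ≥ 1, and G has the edge 3–4. Hence tw(G) = 1 exactly.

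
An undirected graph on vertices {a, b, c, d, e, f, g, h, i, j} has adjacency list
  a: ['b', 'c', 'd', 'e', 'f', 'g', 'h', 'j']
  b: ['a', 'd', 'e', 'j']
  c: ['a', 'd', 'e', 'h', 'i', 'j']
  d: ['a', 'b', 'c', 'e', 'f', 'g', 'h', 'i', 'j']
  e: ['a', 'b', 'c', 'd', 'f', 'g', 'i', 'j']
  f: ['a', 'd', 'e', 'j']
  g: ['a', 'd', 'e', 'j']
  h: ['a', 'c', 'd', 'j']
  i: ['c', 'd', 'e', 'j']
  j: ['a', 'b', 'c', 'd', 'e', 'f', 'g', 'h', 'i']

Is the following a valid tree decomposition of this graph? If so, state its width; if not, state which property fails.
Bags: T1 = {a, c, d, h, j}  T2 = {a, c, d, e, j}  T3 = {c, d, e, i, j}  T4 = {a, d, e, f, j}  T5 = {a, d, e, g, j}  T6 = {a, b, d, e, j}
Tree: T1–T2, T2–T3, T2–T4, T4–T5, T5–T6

Yes; width 4.

Every vertex of G appears in some bag (union = {a, b, c, d, e, f, g, h, i, j}); every edge is covered by a bag; and for each vertex v the set of bags containing v is connected in the bag tree. The decomposition is therefore valid. The largest bag has 5 vertices, so the width is 4.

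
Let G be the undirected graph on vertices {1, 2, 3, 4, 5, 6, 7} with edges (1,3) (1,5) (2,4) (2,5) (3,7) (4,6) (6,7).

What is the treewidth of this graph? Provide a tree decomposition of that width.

Treewidth 2.
One such decomposition:
Bags: B1 = {4, 6, 7}  B2 = {2, 4, 7}  B3 = {2, 5, 7}  B4 = {1, 5, 7}  B5 = {1, 3, 7}
Tree: B1–B2, B2–B3, B3–B4, B4–B5

Each bag holds 3 vertices, so the decomposition has width 2, which upper-bounds the treewidth. Since 7–6–4–2–5–1–3–7 is a cycle in G, G is not acyclic. Forests are exactly the graphs of treewidth ≤ 1, so tw(G) ≥ 2. The upper and lower bounds meet at 2, so that is the treewidth.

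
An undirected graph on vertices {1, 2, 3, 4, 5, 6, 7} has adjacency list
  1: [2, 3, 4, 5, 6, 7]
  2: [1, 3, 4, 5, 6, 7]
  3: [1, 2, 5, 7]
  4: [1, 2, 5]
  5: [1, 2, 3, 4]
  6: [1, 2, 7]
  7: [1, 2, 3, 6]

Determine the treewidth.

3

A width-3 tree decomposition is:
Bags: B1 = {1, 2, 3, 5}  B2 = {1, 2, 4, 5}  B3 = {1, 2, 3, 7}  B4 = {1, 2, 6, 7}
Tree: B1–B2, B1–B3, B3–B4
Each bag holds 4 vertices, so the decomposition has width 3, which upper-bounds the treewidth. On the other hand G contains the 4-clique {1, 2, 3, 5}. A clique must lie in a single bag of any decomposition, so no decomposition can have width below 3. Hence tw(G) = 3 exactly.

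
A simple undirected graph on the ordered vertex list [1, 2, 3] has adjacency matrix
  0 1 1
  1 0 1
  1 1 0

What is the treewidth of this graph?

2

A width-2 tree decomposition is:
Bags: B1 = {1, 2, 3}
Tree: (single bag)
A single bag containing all 3 vertices is trivially a valid decomposition of width 2. On the other hand G contains the 3-clique {1, 2, 3}. A clique must lie in a single bag of any decomposition, so no decomposition can have width below 2. Hence tw(G) = 2 exactly.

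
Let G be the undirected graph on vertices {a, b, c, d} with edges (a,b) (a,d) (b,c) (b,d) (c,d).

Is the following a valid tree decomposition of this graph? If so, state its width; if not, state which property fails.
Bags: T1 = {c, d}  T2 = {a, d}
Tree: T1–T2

A tree decomposition must satisfy three properties: every vertex lies in some bag; for every edge, both endpoints lie together in some bag; and for every vertex, the bags containing it form a connected subtree. Here vertex b appears in no bag, so the decomposition is invalid.

No — vertex b appears in no bag.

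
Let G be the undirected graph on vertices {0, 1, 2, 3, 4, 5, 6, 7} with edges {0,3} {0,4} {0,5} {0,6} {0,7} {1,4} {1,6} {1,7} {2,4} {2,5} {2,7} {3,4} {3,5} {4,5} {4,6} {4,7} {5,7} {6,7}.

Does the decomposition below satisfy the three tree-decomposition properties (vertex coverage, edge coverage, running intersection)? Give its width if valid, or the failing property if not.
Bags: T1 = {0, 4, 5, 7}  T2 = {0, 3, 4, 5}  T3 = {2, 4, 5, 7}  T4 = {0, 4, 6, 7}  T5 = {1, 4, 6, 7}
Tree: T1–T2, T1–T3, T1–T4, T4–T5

Yes; width 3.

Vertex coverage: the bags together contain {0, 1, 2, 3, 4, 5, 6, 7}, the full vertex set. Edge coverage: each edge of G has both endpoints in at least one bag. Running intersection: for every vertex, the bags containing it form a connected subtree. All three properties hold, so this is a valid tree decomposition of width max|bag| − 1 = 3, and hence tw(G) ≤ 3.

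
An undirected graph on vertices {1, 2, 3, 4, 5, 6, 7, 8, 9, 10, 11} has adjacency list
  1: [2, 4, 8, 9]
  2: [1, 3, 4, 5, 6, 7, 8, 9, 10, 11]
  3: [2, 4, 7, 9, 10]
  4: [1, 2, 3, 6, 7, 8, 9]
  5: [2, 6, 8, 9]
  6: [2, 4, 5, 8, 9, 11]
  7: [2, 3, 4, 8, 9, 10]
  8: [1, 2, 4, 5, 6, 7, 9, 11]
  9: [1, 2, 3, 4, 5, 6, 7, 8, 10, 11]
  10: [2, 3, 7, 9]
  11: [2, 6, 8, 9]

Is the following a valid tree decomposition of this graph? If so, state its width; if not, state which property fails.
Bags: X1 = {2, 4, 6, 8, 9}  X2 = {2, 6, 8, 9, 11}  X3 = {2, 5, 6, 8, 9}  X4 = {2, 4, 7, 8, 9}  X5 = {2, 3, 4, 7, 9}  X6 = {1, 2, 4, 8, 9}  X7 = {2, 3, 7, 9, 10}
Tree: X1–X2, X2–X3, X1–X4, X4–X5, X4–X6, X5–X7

Vertex coverage: the bags together contain {1, 2, 3, 4, 5, 6, 7, 8, 9, 10, 11}, the full vertex set. Edge coverage: each edge of G has both endpoints in at least one bag. Running intersection: for every vertex, the bags containing it form a connected subtree. All three properties hold, so this is a valid tree decomposition of width max|bag| − 1 = 4, and hence tw(G) ≤ 4.

Yes; width 4.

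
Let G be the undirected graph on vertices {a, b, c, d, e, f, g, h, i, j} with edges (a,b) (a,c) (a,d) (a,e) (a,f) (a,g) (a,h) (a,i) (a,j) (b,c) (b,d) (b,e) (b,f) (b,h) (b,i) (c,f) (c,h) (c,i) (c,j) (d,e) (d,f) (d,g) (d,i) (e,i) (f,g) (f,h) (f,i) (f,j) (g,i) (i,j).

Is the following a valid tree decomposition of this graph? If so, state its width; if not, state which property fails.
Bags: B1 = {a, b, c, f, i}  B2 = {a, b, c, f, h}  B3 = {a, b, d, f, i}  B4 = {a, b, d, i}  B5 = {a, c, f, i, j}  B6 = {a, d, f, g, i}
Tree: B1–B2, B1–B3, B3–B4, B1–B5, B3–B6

No — vertex e appears in no bag.

A tree decomposition must satisfy three properties: every vertex lies in some bag; for every edge, both endpoints lie together in some bag; and for every vertex, the bags containing it form a connected subtree. Here vertex e appears in no bag, so the decomposition is invalid.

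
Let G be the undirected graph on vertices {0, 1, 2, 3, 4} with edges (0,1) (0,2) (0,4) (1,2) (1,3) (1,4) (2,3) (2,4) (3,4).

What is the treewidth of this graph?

3

A width-3 tree decomposition is:
Bags: B1 = {1, 2, 3, 4}  B2 = {0, 1, 2, 4}
Tree: B1–B2
The largest bag has 4 vertices, giving width 3; this decomposition certifies tw(G) ≤ 3. For the lower bound, the 4 vertices {0, 1, 2, 4} are pairwise adjacent, and any tree decomposition puts a clique entirely inside one bag — forcing width ≥ 3. Hence tw(G) = 3 exactly.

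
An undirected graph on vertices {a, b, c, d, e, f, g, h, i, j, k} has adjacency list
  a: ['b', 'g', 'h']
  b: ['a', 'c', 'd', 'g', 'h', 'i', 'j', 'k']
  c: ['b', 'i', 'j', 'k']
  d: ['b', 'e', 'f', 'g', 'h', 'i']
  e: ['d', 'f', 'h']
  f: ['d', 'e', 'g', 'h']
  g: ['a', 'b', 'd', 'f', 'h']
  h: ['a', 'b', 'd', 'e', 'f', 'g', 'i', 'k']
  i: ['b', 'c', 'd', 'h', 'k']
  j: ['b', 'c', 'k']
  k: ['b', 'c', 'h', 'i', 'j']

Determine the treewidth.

3

A width-3 tree decomposition is:
Bags: B1 = {d, f, g, h}  B2 = {d, e, f, h}  B3 = {b, d, g, h}  B4 = {a, b, g, h}  B5 = {b, d, h, i}  B6 = {b, h, i, k}  B7 = {b, c, i, k}  B8 = {b, c, j, k}
Tree: B1–B2, B1–B3, B3–B4, B3–B5, B5–B6, B6–B7, B7–B8
Each bag holds 4 vertices, so the decomposition has width 3, which upper-bounds the treewidth. Conversely, {b, c, j, k} is a clique of size 4, and the vertices of any clique must share a bag in every tree decomposition; so some bag has ≥ 4 vertices and tw(G) ≥ 3. The upper and lower bounds meet at 3, so that is the treewidth.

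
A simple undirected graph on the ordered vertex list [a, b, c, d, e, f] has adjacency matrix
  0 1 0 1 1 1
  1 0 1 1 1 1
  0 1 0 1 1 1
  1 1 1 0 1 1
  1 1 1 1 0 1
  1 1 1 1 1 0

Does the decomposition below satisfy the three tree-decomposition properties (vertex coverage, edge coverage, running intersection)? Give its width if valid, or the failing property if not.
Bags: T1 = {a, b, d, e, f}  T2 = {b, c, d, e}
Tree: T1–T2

No — edge (f,c) lies in no bag.

A tree decomposition must satisfy three properties: every vertex lies in some bag; for every edge, both endpoints lie together in some bag; and for every vertex, the bags containing it form a connected subtree. Here edge (f,c) lies in no bag, so the decomposition is invalid.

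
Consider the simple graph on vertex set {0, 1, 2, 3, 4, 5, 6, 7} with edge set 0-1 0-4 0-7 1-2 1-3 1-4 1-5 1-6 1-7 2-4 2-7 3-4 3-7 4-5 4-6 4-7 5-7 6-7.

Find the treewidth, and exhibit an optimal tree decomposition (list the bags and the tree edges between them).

The largest bag has 4 vertices, giving width 3; this decomposition certifies tw(G) ≤ 3. Conversely, {0, 1, 4, 7} is a clique of size 4, and the vertices of any clique must share a bag in every tree decomposition; so some bag has ≥ 4 vertices and tw(G) ≥ 3. Combining the bounds, tw(G) = 3.

Treewidth 3.
One optimal decomposition is:
Bags: B1 = {1, 4, 5, 7}  B2 = {1, 2, 4, 7}  B3 = {0, 1, 4, 7}  B4 = {1, 3, 4, 7}  B5 = {1, 4, 6, 7}
Tree: B1–B2, B1–B3, B3–B4, B2–B5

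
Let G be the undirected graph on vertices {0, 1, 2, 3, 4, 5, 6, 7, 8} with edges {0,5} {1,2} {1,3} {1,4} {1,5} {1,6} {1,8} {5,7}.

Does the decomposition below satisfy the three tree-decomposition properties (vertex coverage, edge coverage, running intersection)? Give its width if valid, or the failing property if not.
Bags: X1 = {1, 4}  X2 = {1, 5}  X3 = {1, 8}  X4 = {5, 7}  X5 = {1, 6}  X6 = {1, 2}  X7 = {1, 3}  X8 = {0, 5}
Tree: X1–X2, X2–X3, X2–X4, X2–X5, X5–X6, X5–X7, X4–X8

Vertex coverage: the bags together contain {0, 1, 2, 3, 4, 5, 6, 7, 8}, the full vertex set. Edge coverage: each edge of G has both endpoints in at least one bag. Running intersection: for every vertex, the bags containing it form a connected subtree. All three properties hold, so this is a valid tree decomposition of width max|bag| − 1 = 1, and hence tw(G) ≤ 1.

Yes; width 1.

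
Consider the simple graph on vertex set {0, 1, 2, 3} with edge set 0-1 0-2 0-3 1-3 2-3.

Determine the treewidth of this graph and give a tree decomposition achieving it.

The largest bag has 3 vertices, giving width 2; this decomposition certifies tw(G) ≤ 2. For the lower bound, the 3 vertices {0, 1, 3} are pairwise adjacent, and any tree decomposition puts a clique entirely inside one bag — forcing width ≥ 2. Therefore the treewidth is 2.

Treewidth 2.
Bags: B1 = {0, 1, 3}  B2 = {0, 2, 3}
Tree: B1–B2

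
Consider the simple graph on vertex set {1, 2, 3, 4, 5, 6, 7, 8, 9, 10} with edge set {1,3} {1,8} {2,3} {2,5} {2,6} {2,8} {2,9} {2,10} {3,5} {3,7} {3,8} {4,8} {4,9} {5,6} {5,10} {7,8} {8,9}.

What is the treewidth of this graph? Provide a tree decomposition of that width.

Each bag holds 3 vertices, so the decomposition has width 2, which upper-bounds the treewidth. On the other hand G contains the 3-clique {1, 3, 8}. A clique must lie in a single bag of any decomposition, so no decomposition can have width below 2. Therefore the treewidth is 2.

Treewidth 2.
Bags: B1 = {2, 8, 9}  B2 = {2, 3, 8}  B3 = {1, 3, 8}  B4 = {4, 8, 9}  B5 = {2, 3, 5}  B6 = {2, 5, 10}  B7 = {2, 5, 6}  B8 = {3, 7, 8}
Tree: B1–B2, B2–B3, B1–B4, B2–B5, B5–B6, B6–B7, B3–B8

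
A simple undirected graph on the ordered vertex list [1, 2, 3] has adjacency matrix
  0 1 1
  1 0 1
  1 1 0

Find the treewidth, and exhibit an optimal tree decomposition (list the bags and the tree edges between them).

Treewidth 2.
One optimal decomposition is:
Bags: B1 = {1, 2, 3}
Tree: (single bag)

With just one bag of size 3, the width is 3 − 1 = 2, so tw(G) ≤ 2. For the lower bound, the 3 vertices {1, 2, 3} are pairwise adjacent, and any tree decomposition puts a clique entirely inside one bag — forcing width ≥ 2. Therefore the treewidth is 2.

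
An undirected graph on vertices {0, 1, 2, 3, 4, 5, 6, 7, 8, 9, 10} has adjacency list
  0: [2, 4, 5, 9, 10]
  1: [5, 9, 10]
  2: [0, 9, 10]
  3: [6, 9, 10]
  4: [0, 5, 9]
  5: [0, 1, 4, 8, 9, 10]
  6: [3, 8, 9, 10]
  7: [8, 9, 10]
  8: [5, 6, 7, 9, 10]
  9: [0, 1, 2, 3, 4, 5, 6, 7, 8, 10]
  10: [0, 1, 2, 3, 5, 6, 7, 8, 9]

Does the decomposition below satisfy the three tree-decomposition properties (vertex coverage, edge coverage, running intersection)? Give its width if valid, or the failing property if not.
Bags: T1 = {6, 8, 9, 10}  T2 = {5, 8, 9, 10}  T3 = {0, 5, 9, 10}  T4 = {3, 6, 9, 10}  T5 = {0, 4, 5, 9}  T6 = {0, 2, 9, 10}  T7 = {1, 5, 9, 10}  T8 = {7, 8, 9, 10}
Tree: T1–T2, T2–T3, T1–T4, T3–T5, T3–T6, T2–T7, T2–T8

Every vertex of G appears in some bag (union = {0, 1, 2, 3, 4, 5, 6, 7, 8, 9, 10}); every edge is covered by a bag; and for each vertex v the set of bags containing v is connected in the bag tree. The decomposition is therefore valid. The largest bag has 4 vertices, so the width is 3.

Yes; width 3.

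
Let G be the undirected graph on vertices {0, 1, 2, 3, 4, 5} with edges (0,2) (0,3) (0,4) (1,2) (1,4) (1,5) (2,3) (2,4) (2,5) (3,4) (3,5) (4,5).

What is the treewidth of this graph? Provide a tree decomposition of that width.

The largest bag has 4 vertices, giving width 3; this decomposition certifies tw(G) ≤ 3. Conversely, {1, 2, 4, 5} is a clique of size 4, and the vertices of any clique must share a bag in every tree decomposition; so some bag has ≥ 4 vertices and tw(G) ≥ 3. The upper and lower bounds meet at 3, so that is the treewidth.

Treewidth 3.
One such decomposition:
Bags: B1 = {1, 2, 4, 5}  B2 = {2, 3, 4, 5}  B3 = {0, 2, 3, 4}
Tree: B1–B2, B2–B3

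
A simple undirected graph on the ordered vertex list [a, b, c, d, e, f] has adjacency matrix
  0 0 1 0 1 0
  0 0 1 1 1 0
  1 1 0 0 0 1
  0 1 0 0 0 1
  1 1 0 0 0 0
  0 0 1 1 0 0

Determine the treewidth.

2

A width-2 tree decomposition is:
Bags: B1 = {a, c, e}  B2 = {b, c, e}  B3 = {b, c, f}  B4 = {b, d, f}
Tree: B1–B2, B2–B3, B3–B4
Every bag has size at most 3, so the width is 3 − 1 = 2 and tw(G) ≤ 2. The edges a–e–b–c–a form a cycle, so G is not a tree and its treewidth is at least 2. Hence tw(G) = 2 exactly.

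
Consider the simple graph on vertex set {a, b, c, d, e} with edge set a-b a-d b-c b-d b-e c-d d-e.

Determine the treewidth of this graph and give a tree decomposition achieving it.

Treewidth 2.
One such decomposition:
Bags: B1 = {b, d, e}  B2 = {a, b, d}  B3 = {b, c, d}
Tree: B1–B2, B2–B3

Every bag has size at most 3, so the width is 3 − 1 = 2 and tw(G) ≤ 2. For the lower bound, the 3 vertices {b, d, e} are pairwise adjacent, and any tree decomposition puts a clique entirely inside one bag — forcing width ≥ 2. Therefore the treewidth is 2.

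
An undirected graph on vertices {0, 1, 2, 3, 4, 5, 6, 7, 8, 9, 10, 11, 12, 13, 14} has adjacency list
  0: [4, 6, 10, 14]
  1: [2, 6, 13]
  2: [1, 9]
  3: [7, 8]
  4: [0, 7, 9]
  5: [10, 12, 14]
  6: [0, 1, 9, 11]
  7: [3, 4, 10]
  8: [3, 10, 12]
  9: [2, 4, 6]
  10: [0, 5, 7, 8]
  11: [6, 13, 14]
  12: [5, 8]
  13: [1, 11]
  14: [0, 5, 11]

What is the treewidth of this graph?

A width-3 tree decomposition is:
Bags: B1 = {1, 2, 9, 13}  B2 = {1, 6, 9, 13}  B3 = {6, 9, 11, 13}  B4 = {4, 6, 9, 11}  B5 = {0, 4, 6, 11}  B6 = {0, 4, 11, 14}  B7 = {0, 4, 7, 14}  B8 = {0, 7, 10, 14}  B9 = {5, 7, 10, 14}  B10 = {3, 5, 7, 10}  B11 = {3, 5, 8, 10}  B12 = {3, 5, 8, 12}
Tree: B1–B2, B2–B3, B3–B4, B4–B5, B5–B6, B6–B7, B7–B8, B8–B9, B9–B10, B10–B11, B11–B12
The largest bag has 4 vertices, giving width 3; this decomposition certifies tw(G) ≤ 3. For the lower bound: the 4 vertex sets {1,2,13}, {9}, {6}, {0,4,11,14} are disjoint, each induces a connected subgraph, and every pair is joined by at least one edge of G. Contracting each set to a single vertex therefore yields K_{4} as a minor, and since treewidth is minor-monotone, tw(G) ≥ tw(K_{4}) = 3. Hence tw(G) = 3 exactly.

3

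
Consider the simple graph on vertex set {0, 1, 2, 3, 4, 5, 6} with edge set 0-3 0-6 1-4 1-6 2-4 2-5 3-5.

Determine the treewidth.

A width-2 tree decomposition is:
Bags: B1 = {1, 2, 4}  B2 = {1, 2, 6}  B3 = {0, 2, 6}  B4 = {0, 2, 3}  B5 = {2, 3, 5}
Tree: B1–B2, B2–B3, B3–B4, B4–B5
Every bag has size at most 3, so the width is 3 − 1 = 2 and tw(G) ≤ 2. For the lower bound, G contains the cycle 2–4–1–6–0–3–5–2, so G is not a forest; only forests have treewidth ≤ 1, hence tw(G) ≥ 2. Hence tw(G) = 2 exactly.

2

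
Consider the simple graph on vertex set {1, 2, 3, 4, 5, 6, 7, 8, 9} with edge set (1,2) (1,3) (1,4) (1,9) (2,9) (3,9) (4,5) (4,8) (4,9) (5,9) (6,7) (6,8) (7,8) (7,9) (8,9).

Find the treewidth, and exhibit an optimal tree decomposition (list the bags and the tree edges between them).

Every bag has size at most 3, so the width is 3 − 1 = 2 and tw(G) ≤ 2. Conversely, {4, 8, 9} is a clique of size 3, and the vertices of any clique must share a bag in every tree decomposition; so some bag has ≥ 3 vertices and tw(G) ≥ 2. Therefore the treewidth is 2.

Treewidth 2.
One such decomposition:
Bags: B1 = {1, 4, 9}  B2 = {1, 3, 9}  B3 = {4, 8, 9}  B4 = {4, 5, 9}  B5 = {7, 8, 9}  B6 = {1, 2, 9}  B7 = {6, 7, 8}
Tree: B1–B2, B1–B3, B1–B4, B3–B5, B2–B6, B5–B7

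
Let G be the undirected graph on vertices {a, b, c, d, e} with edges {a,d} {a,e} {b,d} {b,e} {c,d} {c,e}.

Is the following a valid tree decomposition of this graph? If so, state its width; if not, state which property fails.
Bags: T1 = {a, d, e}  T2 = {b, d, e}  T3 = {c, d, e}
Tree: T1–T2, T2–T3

Every vertex of G appears in some bag (union = {a, b, c, d, e}); every edge is covered by a bag; and for each vertex v the set of bags containing v is connected in the bag tree. The decomposition is therefore valid. The largest bag has 3 vertices, so the width is 2.

Yes; width 2.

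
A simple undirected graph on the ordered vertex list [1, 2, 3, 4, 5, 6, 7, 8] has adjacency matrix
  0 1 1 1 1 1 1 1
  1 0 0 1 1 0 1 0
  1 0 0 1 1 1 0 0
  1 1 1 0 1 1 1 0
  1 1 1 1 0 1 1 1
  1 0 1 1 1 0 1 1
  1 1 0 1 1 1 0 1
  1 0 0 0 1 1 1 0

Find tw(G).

4

A width-4 tree decomposition is:
Bags: B1 = {1, 4, 5, 6, 7}  B2 = {1, 5, 6, 7, 8}  B3 = {1, 2, 4, 5, 7}  B4 = {1, 3, 4, 5, 6}
Tree: B1–B2, B1–B3, B1–B4
Each bag holds 5 vertices, so the decomposition has width 4, which upper-bounds the treewidth. On the other hand G contains the 5-clique {1, 5, 6, 7, 8}. A clique must lie in a single bag of any decomposition, so no decomposition can have width below 4. The upper and lower bounds meet at 4, so that is the treewidth.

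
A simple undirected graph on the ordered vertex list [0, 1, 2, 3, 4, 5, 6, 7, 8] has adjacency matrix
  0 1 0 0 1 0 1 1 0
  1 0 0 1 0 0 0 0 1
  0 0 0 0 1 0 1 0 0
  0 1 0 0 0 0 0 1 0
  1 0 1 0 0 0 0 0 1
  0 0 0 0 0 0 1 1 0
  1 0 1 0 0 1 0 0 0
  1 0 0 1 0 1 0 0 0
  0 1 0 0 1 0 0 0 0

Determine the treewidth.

3

A width-3 tree decomposition is:
Bags: B1 = {2, 4, 5, 6}  B2 = {0, 4, 5, 6}  B3 = {0, 4, 5, 7}  B4 = {0, 4, 7, 8}  B5 = {0, 1, 7, 8}  B6 = {1, 3, 7, 8}
Tree: B1–B2, B2–B3, B3–B4, B4–B5, B5–B6
Each bag holds 4 vertices, so the decomposition has width 3, which upper-bounds the treewidth. For the lower bound: the 4 vertex sets {2,5,6}, {4}, {0}, {1,3,7,8} are disjoint, each induces a connected subgraph, and every pair is joined by at least one edge of G. Contracting each set to a single vertex therefore yields K_{4} as a minor, and since treewidth is minor-monotone, tw(G) ≥ tw(K_{4}) = 3. The upper and lower bounds meet at 3, so that is the treewidth.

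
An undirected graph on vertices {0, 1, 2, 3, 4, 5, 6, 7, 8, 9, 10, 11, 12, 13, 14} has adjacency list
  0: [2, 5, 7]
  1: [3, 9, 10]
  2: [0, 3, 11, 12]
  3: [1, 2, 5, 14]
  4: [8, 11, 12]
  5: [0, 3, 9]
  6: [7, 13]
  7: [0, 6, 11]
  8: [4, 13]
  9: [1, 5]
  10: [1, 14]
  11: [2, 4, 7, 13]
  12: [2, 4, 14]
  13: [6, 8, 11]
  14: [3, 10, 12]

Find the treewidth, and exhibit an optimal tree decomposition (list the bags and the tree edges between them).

The largest bag has 4 vertices, giving width 3; this decomposition certifies tw(G) ≤ 3. For the lower bound: the 4 vertex sets {6,8,13}, {4}, {11}, {0,2,7,12} are disjoint, each induces a connected subgraph, and every pair is joined by at least one edge of G. Contracting each set to a single vertex therefore yields K_{4} as a minor, and since treewidth is minor-monotone, tw(G) ≥ tw(K_{4}) = 3. Combining the bounds, tw(G) = 3.

Treewidth 3.
One such decomposition:
Bags: B1 = {4, 6, 8, 13}  B2 = {4, 6, 11, 13}  B3 = {4, 6, 7, 11}  B4 = {4, 7, 11, 12}  B5 = {2, 7, 11, 12}  B6 = {0, 2, 7, 12}  B7 = {0, 2, 12, 14}  B8 = {0, 2, 3, 14}  B9 = {0, 3, 5, 14}  B10 = {3, 5, 10, 14}  B11 = {1, 3, 5, 10}  B12 = {1, 5, 9, 10}
Tree: B1–B2, B2–B3, B3–B4, B4–B5, B5–B6, B6–B7, B7–B8, B8–B9, B9–B10, B10–B11, B11–B12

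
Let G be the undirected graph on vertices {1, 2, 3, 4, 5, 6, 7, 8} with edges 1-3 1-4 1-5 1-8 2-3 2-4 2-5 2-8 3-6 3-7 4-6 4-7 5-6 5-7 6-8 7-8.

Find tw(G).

4

A width-4 tree decomposition is:
Bags: B1 = {3, 4, 5, 6, 8}  B2 = {2, 3, 4, 5, 8}  B3 = {1, 3, 4, 5, 8}  B4 = {3, 4, 5, 7, 8}
Tree: B1–B2, B2–B3, B3–B4
The largest bag has 5 vertices, giving width 4; this decomposition certifies tw(G) ≤ 4. For the lower bound: the 5 vertex sets {6,8}, {2,3}, {1,4}, {5}, {7} are disjoint, each induces a connected subgraph, and every pair is joined by at least one edge of G. Contracting each set to a single vertex therefore yields K_{5} as a minor, and since treewidth is minor-monotone, tw(G) ≥ tw(K_{5}) = 4. Combining the bounds, tw(G) = 4.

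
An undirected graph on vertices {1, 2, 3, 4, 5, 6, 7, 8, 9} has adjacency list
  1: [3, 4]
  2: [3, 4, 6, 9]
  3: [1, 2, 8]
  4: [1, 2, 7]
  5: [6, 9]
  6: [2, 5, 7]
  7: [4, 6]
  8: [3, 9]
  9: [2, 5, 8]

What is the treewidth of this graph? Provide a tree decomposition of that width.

The largest bag has 4 vertices, giving width 3; this decomposition certifies tw(G) ≤ 3. For the lower bound: the 4 vertex sets {1,4,7}, {6}, {2}, {3,5,8,9} are disjoint, each induces a connected subgraph, and every pair is joined by at least one edge of G. Contracting each set to a single vertex therefore yields K_{4} as a minor, and since treewidth is minor-monotone, tw(G) ≥ tw(K_{4}) = 3. Hence tw(G) = 3 exactly.

Treewidth 3.
One optimal decomposition is:
Bags: B1 = {1, 4, 6, 7}  B2 = {1, 2, 4, 6}  B3 = {1, 2, 3, 6}  B4 = {2, 3, 5, 6}  B5 = {2, 3, 5, 9}  B6 = {3, 5, 8, 9}
Tree: B1–B2, B2–B3, B3–B4, B4–B5, B5–B6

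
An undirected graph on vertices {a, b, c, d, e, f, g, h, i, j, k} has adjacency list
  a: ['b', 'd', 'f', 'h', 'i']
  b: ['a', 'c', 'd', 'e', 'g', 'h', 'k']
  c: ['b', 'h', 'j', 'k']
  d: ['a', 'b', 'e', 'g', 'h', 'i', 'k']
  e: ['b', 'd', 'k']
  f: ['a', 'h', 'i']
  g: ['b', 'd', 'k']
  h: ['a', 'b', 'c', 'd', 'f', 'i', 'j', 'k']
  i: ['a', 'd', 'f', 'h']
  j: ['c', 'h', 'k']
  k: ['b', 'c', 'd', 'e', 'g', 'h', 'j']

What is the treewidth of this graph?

A width-3 tree decomposition is:
Bags: B1 = {b, d, h, k}  B2 = {b, c, h, k}  B3 = {c, h, j, k}  B4 = {b, d, g, k}  B5 = {b, d, e, k}  B6 = {a, b, d, h}  B7 = {a, d, h, i}  B8 = {a, f, h, i}
Tree: B1–B2, B2–B3, B1–B4, B4–B5, B1–B6, B6–B7, B7–B8
The largest bag has 4 vertices, giving width 3; this decomposition certifies tw(G) ≤ 3. On the other hand G contains the 4-clique {b, d, g, k}. A clique must lie in a single bag of any decomposition, so no decomposition can have width below 3. Therefore the treewidth is 3.

3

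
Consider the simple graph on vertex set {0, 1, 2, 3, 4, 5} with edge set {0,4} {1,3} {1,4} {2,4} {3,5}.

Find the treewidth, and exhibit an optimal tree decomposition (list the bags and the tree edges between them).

Every bag has size at most 2, so the width is 2 − 1 = 1 and tw(G) ≤ 1. Any graph with an edge has treewidth ≥ 1, and G has the edge 2–4. Combining the bounds, tw(G) = 1.

Treewidth 1.
Bags: B1 = {2, 4}  B2 = {1, 4}  B3 = {1, 3}  B4 = {0, 4}  B5 = {3, 5}
Tree: B1–B2, B2–B3, B2–B4, B3–B5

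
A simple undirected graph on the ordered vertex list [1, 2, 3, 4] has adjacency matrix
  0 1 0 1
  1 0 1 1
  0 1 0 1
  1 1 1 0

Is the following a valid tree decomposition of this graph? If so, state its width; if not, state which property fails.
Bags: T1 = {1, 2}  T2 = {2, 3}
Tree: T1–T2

A tree decomposition must satisfy three properties: every vertex lies in some bag; for every edge, both endpoints lie together in some bag; and for every vertex, the bags containing it form a connected subtree. Here vertex 4 appears in no bag, so the decomposition is invalid.

No — vertex 4 appears in no bag.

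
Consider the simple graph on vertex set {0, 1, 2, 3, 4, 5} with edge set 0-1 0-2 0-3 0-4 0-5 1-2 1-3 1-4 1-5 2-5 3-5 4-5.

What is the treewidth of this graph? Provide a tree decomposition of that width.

The largest bag has 4 vertices, giving width 3; this decomposition certifies tw(G) ≤ 3. For the lower bound, the 4 vertices {0, 1, 2, 5} are pairwise adjacent, and any tree decomposition puts a clique entirely inside one bag — forcing width ≥ 3. The upper and lower bounds meet at 3, so that is the treewidth.

Treewidth 3.
Bags: B1 = {0, 1, 3, 5}  B2 = {0, 1, 2, 5}  B3 = {0, 1, 4, 5}
Tree: B1–B2, B1–B3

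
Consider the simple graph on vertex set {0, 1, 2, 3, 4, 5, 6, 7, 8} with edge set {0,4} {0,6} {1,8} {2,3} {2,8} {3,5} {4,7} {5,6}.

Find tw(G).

A width-1 tree decomposition is:
Bags: B1 = {4, 7}  B2 = {0, 4}  B3 = {0, 6}  B4 = {5, 6}  B5 = {3, 5}  B6 = {2, 3}  B7 = {2, 8}  B8 = {1, 8}
Tree: B1–B2, B2–B3, B3–B4, B4–B5, B5–B6, B6–B7, B7–B8
The largest bag has 2 vertices, giving width 1; this decomposition certifies tw(G) ≤ 1. Any graph with an edge has treewidth ≥ 1, and G has the edge 7–4. Combining the bounds, tw(G) = 1.

1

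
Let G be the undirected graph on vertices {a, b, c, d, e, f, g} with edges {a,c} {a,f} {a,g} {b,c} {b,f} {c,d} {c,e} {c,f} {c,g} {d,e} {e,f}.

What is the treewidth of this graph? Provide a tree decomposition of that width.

Treewidth 2.
One such decomposition:
Bags: B1 = {c, e, f}  B2 = {a, c, f}  B3 = {b, c, f}  B4 = {a, c, g}  B5 = {c, d, e}
Tree: B1–B2, B2–B3, B2–B4, B1–B5

The largest bag has 3 vertices, giving width 2; this decomposition certifies tw(G) ≤ 2. Conversely, {c, d, e} is a clique of size 3, and the vertices of any clique must share a bag in every tree decomposition; so some bag has ≥ 3 vertices and tw(G) ≥ 2. The upper and lower bounds meet at 2, so that is the treewidth.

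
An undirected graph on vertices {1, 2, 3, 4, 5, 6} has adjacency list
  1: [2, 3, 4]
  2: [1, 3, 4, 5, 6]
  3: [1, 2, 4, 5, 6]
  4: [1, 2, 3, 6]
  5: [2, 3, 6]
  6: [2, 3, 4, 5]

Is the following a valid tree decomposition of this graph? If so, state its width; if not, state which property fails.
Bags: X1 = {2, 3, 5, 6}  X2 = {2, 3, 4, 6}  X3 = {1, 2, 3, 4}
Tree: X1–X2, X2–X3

Every vertex of G appears in some bag (union = {1, 2, 3, 4, 5, 6}); every edge is covered by a bag; and for each vertex v the set of bags containing v is connected in the bag tree. The decomposition is therefore valid. The largest bag has 4 vertices, so the width is 3.

Yes; width 3.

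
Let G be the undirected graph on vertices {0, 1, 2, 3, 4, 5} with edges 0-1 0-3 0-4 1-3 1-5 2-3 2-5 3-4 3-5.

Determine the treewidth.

A width-2 tree decomposition is:
Bags: B1 = {2, 3, 5}  B2 = {1, 3, 5}  B3 = {0, 1, 3}  B4 = {0, 3, 4}
Tree: B1–B2, B2–B3, B3–B4
Each bag holds 3 vertices, so the decomposition has width 2, which upper-bounds the treewidth. Conversely, {0, 1, 3} is a clique of size 3, and the vertices of any clique must share a bag in every tree decomposition; so some bag has ≥ 3 vertices and tw(G) ≥ 2. The upper and lower bounds meet at 2, so that is the treewidth.

2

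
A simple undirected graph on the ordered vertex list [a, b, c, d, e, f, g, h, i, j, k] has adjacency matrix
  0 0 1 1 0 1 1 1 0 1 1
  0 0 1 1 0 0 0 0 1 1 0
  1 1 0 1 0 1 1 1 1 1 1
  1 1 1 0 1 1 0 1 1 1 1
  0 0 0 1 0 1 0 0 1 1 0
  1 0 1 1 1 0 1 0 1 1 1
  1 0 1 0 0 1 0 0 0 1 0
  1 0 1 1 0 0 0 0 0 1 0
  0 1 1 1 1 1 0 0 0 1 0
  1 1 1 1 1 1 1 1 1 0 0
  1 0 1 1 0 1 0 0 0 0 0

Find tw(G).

4

A width-4 tree decomposition is:
Bags: B1 = {a, c, d, h, j}  B2 = {a, c, d, f, j}  B3 = {c, d, f, i, j}  B4 = {d, e, f, i, j}  B5 = {a, c, f, g, j}  B6 = {a, c, d, f, k}  B7 = {b, c, d, i, j}
Tree: B1–B2, B2–B3, B3–B4, B2–B5, B2–B6, B3–B7
Every bag has size at most 5, so the width is 5 − 1 = 4 and tw(G) ≤ 4. On the other hand G contains the 5-clique {d, e, f, i, j}. A clique must lie in a single bag of any decomposition, so no decomposition can have width below 4. The upper and lower bounds meet at 4, so that is the treewidth.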